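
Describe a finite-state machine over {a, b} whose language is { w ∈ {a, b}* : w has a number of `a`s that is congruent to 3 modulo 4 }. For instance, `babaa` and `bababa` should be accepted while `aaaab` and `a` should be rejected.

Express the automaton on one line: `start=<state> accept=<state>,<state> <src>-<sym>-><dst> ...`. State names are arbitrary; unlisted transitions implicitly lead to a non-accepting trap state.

start=q0 accept=q3 q0-a->q1 q0-b->q0 q1-a->q2 q1-b->q1 q2-a->q3 q2-b->q2 q3-a->q0 q3-b->q3

The only thing that matters is how many `a`s have appeared, reduced mod 4. Use one state per residue: q0 for 0, …, q3 for 3. Reading `a` moves to the next residue; anything else stays put. q3 is accepting.
With 4 states:
        a   b  
>  q0   q1  q0 
   q1   q2  q1 
   q2   q3  q2 
 * q3   q0  q3 
(> = start, * = accepting)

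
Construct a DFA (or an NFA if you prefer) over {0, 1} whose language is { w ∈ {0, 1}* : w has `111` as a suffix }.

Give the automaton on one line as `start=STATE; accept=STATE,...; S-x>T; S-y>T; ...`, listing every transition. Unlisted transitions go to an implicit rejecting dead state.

Remember how much of `111` the current input suffix matches. State S0 means no match yet; S1 means the last symbol is `1`; S2 means the last 2 symbols are `11`; S3 means the last 3 symbols are `111`. Only S3 accepts. On a mismatch, fall back to the longest proper suffix that is still a prefix of `111`.
A 4-state machine:
        0   1  
>  S0   S0  S1 
   S1   S0  S2 
   S2   S0  S3 
 * S3   S0  S3 
(> = start, * = accepting)

start=S0; accept=S3; S0-0>S0; S0-1>S1; S1-0>S0; S1-1>S2; S2-0>S0; S2-1>S3; S3-0>S0; S3-1>S3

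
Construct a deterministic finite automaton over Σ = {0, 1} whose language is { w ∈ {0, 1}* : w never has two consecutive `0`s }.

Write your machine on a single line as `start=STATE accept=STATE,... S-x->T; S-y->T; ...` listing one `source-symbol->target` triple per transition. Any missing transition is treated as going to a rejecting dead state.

start=s0; accept=s0,s1; s0-0->s1; s0-1->s0; s1-0->s2; s1-1->s0; s2-0->s2; s2-1->s2

Track partial matches of the forbidden pattern `00`. State s2 is a dead state reached once `00` has occurred; every other state accepts. s0 means no part of `00` is currently matched.
3 states suffice.
        0   1  
>* s0   s1  s0 
 * s1   s2  s0 
   s2   s2  s2 
(> = start, * = accepting)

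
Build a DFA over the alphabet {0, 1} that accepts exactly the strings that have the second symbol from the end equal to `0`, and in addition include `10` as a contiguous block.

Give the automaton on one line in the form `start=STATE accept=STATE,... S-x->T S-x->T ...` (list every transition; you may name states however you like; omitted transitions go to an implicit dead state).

Run two small machines in parallel and take their product. The first has 7 states tracking the last 2 symbols read; the second has 3 states tracking whether and how much of `10` has been seen. A product state is a pair (one from each), accepting exactly when both do. After merging equivalent states the machine shrinks.
5 states suffice.
       0  1 
>  A   A  B 
   B   C  B 
   C   D  E 
 * D   D  E 
 * E   C  B 
(> = start, * = accepting)

start=A accept=D,E A-0->A A-1->B B-0->C B-1->B C-0->D C-1->E D-0->D D-1->E E-0->C E-1->B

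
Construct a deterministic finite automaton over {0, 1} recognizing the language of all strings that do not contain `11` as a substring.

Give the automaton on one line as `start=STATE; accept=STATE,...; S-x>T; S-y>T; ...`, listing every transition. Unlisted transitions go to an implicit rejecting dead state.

Track partial matches of the forbidden pattern `11`. State S2 is a dead state reached once `11` has occurred; every other state accepts. S0 means no part of `11` is currently matched.
With 3 states:
        0   1  
>* S0   S0  S1 
 * S1   S0  S2 
   S2   S2  S2 
(> = start, * = accepting)

start=S0; accept=S0,S1; S0-0>S0; S0-1>S1; S1-0>S0; S1-1>S2; S2-0>S2; S2-1>S2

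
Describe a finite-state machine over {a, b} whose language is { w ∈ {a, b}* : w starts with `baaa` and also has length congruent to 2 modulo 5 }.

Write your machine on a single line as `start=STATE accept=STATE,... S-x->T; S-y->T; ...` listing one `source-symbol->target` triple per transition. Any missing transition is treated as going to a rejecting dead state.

start=s0; accept=s8; s0-a->s1; s0-b->s2; s1-a->s1; s1-b->s1; s2-a->s3; s2-b->s1; s3-a->s4; s3-b->s1; s4-a->s5; s4-b->s1; s5-a->s6; s5-b->s6; s6-a->s7; s6-b->s7; s7-a->s8; s7-b->s8; s8-a->s9; s8-b->s9; s9-a->s5; s9-b->s5

Build one automaton per condition and run them in lockstep. One (6 states) tracks whether the input so far still matches the prefix `baaa`; the other (5 states) tracks the input length modulo 5. Each combined state is a pair, one component from each; accept when both components accept. After merging equivalent states the machine shrinks.
A 10-state machine:
        a   b  
>  s0   s1  s2 
   s1   s1  s1 
   s2   s3  s1 
   s3   s4  s1 
   s4   s5  s1 
   s5   s6  s6 
   s6   s7  s7 
   s7   s8  s8 
 * s8   s9  s9 
   s9   s5  s5 
(> = start, * = accepting)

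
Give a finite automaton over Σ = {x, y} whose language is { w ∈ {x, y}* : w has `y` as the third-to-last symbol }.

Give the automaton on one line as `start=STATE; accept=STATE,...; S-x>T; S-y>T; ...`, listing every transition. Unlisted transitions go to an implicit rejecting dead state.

start=S0; accept=S11,S12,S13,S14; S0-x>S1; S0-y>S2; S1-x>S3; S1-y>S4; S2-x>S5; S2-y>S6; S3-x>S7; S3-y>S8; S4-x>S9; S4-y>S10; S5-x>S11; S5-y>S12; S6-x>S13; S6-y>S14; S7-x>S7; S7-y>S8; S8-x>S9; S8-y>S10; S9-x>S11; S9-y>S12; S10-x>S13; S10-y>S14; S11-x>S7; S11-y>S8; S12-x>S9; S12-y>S10; S13-x>S11; S13-y>S12; S14-x>S13; S14-y>S14

Because acceptance depends on a position counted from the end, the machine has to buffer the most recent 3 symbols. Make each state the string of the last up-to-3 symbols read; on input `x` shift the window left and append `x`. Accept when the buffered window has length 3 and begins with `y`.
          x    y  
>  S0     S1   S2 
   S1     S3   S4 
   S2     S5   S6 
   S3     S7   S8 
   S4     S9  S10 
   S5    S11  S12 
   S6    S13  S14 
   S7     S7   S8 
   S8     S9  S10 
   S9    S11  S12 
   S10   S13  S14 
 * S11    S7   S8 
 * S12    S9  S10 
 * S13   S11  S12 
 * S14   S13  S14 
(> = start, * = accepting)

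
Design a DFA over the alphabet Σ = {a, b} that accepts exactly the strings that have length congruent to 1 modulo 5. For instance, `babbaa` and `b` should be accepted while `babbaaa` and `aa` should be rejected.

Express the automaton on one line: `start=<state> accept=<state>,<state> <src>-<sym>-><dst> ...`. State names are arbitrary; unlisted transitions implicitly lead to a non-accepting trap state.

Count input length modulo 5: every symbol advances one step around the cycle q0 → q1 → q2 → q3 → q4 → q0. Accept at q1.
With 5 states:
        a   b  
>  q0   q1  q1 
 * q1   q2  q2 
   q2   q3  q3 
   q3   q4  q4 
   q4   q0  q0 
(> = start, * = accepting)

start=q0 accept=q1 q0-a->q1 q0-b->q1 q1-a->q2 q1-b->q2 q2-a->q3 q2-b->q3 q3-a->q4 q3-b->q4 q4-a->q0 q4-b->q0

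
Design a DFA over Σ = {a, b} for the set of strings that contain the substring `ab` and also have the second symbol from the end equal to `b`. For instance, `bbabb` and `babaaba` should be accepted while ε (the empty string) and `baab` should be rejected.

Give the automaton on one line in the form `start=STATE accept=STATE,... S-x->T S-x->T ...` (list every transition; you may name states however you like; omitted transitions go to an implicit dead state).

Handle the two conditions separately and then intersect. One (3 states) tracks whether and how much of `ab` has been seen; the other (7 states) tracks the last 2 symbols read. Each combined state is a pair, one component from each; accept when both components accept.
        a   b  
>  s0   s1  s2 
   s1   s3  s4 
   s2   s5  s6 
   s3   s3  s4 
   s4   s7  s8 
   s5   s3  s4 
   s6   s5  s6 
 * s7   s9  s4 
 * s8   s7  s8 
   s9   s9  s4 
(> = start, * = accepting)

start=s0 accept=s7,s8 s0-a->s1 s0-b->s2 s1-a->s3 s1-b->s4 s2-a->s5 s2-b->s6 s3-a->s3 s3-b->s4 s4-a->s7 s4-b->s8 s5-a->s3 s5-b->s4 s6-a->s5 s6-b->s6 s7-a->s9 s7-b->s4 s8-a->s7 s8-b->s8 s9-a->s9 s9-b->s4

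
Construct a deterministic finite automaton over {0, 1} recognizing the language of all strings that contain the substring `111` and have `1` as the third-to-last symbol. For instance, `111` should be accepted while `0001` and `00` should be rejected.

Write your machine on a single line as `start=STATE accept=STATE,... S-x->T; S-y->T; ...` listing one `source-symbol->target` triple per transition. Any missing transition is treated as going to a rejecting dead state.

start=S0; accept=S14,S15,S16,S17; S0-0->S1; S0-1->S2; S1-0->S3; S1-1->S4; S2-0->S5; S2-1->S6; S3-0->S7; S3-1->S8; S4-0->S9; S4-1->S10; S5-0->S11; S5-1->S12; S6-0->S13; S6-1->S14; S7-0->S7; S7-1->S8; S8-0->S9; S8-1->S10; S9-0->S11; S9-1->S12; S10-0->S13; S10-1->S14; S11-0->S7; S11-1->S8; S12-0->S9; S12-1->S10; S13-0->S11; S13-1->S12; S14-0->S15; S14-1->S14; S15-0->S16; S15-1->S17; S16-0->S18; S16-1->S19; S17-0->S20; S17-1->S21; S18-0->S18; S18-1->S19; S19-0->S20; S19-1->S21; S20-0->S16; S20-1->S17; S21-0->S15; S21-1->S14

Run two small machines in parallel and take their product. The first has 4 states tracking whether and how much of `111` has been seen; the second has 15 states tracking the last 3 symbols read. A product state is a pair (one from each), accepting exactly when both do.
          0    1  
>  S0     S1   S2 
   S1     S3   S4 
   S2     S5   S6 
   S3     S7   S8 
   S4     S9  S10 
   S5    S11  S12 
   S6    S13  S14 
   S7     S7   S8 
   S8     S9  S10 
   S9    S11  S12 
   S10   S13  S14 
   S11    S7   S8 
   S12    S9  S10 
   S13   S11  S12 
 * S14   S15  S14 
 * S15   S16  S17 
 * S16   S18  S19 
 * S17   S20  S21 
   S18   S18  S19 
   S19   S20  S21 
   S20   S16  S17 
   S21   S15  S14 
(> = start, * = accepting)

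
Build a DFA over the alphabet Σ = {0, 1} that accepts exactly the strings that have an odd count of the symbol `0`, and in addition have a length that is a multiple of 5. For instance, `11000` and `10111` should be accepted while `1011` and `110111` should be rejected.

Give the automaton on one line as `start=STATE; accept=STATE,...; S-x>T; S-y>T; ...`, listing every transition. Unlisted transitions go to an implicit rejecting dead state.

Run two small machines in parallel and take their product. One (2 states) tracks the count of `0`s modulo 2; the other (5 states) tracks the input length modulo 5. Each combined state is a pair, one component from each; accept when both components accept.
A 10-state machine:
        0   1  
>  q0   q1  q2 
   q1   q3  q4 
   q2   q4  q3 
   q3   q5  q6 
   q4   q6  q5 
   q5   q7  q8 
   q6   q8  q7 
   q7   q9  q0 
   q8   q0  q9 
 * q9   q2  q1 
(> = start, * = accepting)

start=q0; accept=q9; q0-0>q1; q0-1>q2; q1-0>q3; q1-1>q4; q2-0>q4; q2-1>q3; q3-0>q5; q3-1>q6; q4-0>q6; q4-1>q5; q5-0>q7; q5-1>q8; q6-0>q8; q6-1>q7; q7-0>q9; q7-1>q0; q8-0>q0; q8-1>q9; q9-0>q2; q9-1>q1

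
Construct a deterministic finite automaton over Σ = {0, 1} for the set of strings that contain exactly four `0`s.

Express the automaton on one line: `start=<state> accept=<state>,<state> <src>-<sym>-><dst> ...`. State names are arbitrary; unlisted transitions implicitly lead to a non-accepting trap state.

Only the number of `0`s matters, and only up to 5. Make a chain q0 → q1 → q2 → q3 → q4 → q5 advanced by each `0` (with q5 absorbing); every other symbol self-loops. The accepting set is {q4}.
With 6 states:
        0   1  
>  q0   q1  q0 
   q1   q2  q1 
   q2   q3  q2 
   q3   q4  q3 
 * q4   q5  q4 
   q5   q5  q5 
(> = start, * = accepting)

start=q0 accept=q4 q0-0->q1 q0-1->q0 q1-0->q2 q1-1->q1 q2-0->q3 q2-1->q2 q3-0->q4 q3-1->q3 q4-0->q5 q4-1->q4 q5-0->q5 q5-1->q5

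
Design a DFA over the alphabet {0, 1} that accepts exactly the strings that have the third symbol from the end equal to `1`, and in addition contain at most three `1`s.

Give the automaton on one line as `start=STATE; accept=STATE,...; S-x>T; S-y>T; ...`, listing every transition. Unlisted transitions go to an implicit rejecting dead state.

start=S0; accept=S4,S5,S6,S7,S12,S13,S14,S19; S0-0>S0; S0-1>S1; S1-0>S2; S1-1>S3; S2-0>S4; S2-1>S5; S3-0>S6; S3-1>S7; S4-0>S8; S4-1>S9; S5-0>S10; S5-1>S11; S6-0>S12; S6-1>S13; S7-0>S14; S7-1>S15; S8-0>S8; S8-1>S9; S9-0>S10; S9-1>S11; S10-0>S12; S10-1>S13; S11-0>S14; S11-1>S15; S12-0>S16; S12-1>S17; S13-0>S18; S13-1>S15; S14-0>S19; S14-1>S15; S15-0>S15; S15-1>S15; S16-0>S16; S16-1>S17; S17-0>S18; S17-1>S15; S18-0>S19; S18-1>S15; S19-0>S15; S19-1>S15

Build one automaton per condition and run them in lockstep. The first has 15 states tracking the last 3 symbols read; the second has 5 states tracking the count of `1`s, saturating at 4. A product state is a pair (one from each), accepting exactly when both do. Equivalent product states are then merged.
With 20 states:
          0    1  
>  S0     S0   S1 
   S1     S2   S3 
   S2     S4   S5 
   S3     S6   S7 
 * S4     S8   S9 
 * S5    S10  S11 
 * S6    S12  S13 
 * S7    S14  S15 
   S8     S8   S9 
   S9    S10  S11 
   S10   S12  S13 
   S11   S14  S15 
 * S12   S16  S17 
 * S13   S18  S15 
 * S14   S19  S15 
   S15   S15  S15 
   S16   S16  S17 
   S17   S18  S15 
   S18   S19  S15 
 * S19   S15  S15 
(> = start, * = accepting)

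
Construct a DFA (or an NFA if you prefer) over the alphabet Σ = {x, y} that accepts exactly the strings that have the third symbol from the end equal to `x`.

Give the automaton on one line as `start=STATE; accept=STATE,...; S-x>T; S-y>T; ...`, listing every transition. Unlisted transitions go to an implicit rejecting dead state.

Because acceptance depends on a position counted from the end, the machine has to buffer the most recent 3 symbols. Make each state the string of the last up-to-3 symbols read; on input `x` shift the window left and append `x`. Accept when the buffered window has length 3 and begins with `x`.
With 15 states:
          x    y  
>  q0     q1   q2 
   q1     q3   q4 
   q2     q5   q6 
   q3     q7   q8 
   q4     q9  q10 
   q5    q11  q12 
   q6    q13  q14 
 * q7     q7   q8 
 * q8     q9  q10 
 * q9    q11  q12 
 * q10   q13  q14 
   q11    q7   q8 
   q12    q9  q10 
   q13   q11  q12 
   q14   q13  q14 
(> = start, * = accepting)

start=q0; accept=q7,q8,q9,q10; q0-x>q1; q0-y>q2; q1-x>q3; q1-y>q4; q2-x>q5; q2-y>q6; q3-x>q7; q3-y>q8; q4-x>q9; q4-y>q10; q5-x>q11; q5-y>q12; q6-x>q13; q6-y>q14; q7-x>q7; q7-y>q8; q8-x>q9; q8-y>q10; q9-x>q11; q9-y>q12; q10-x>q13; q10-y>q14; q11-x>q7; q11-y>q8; q12-x>q9; q12-y>q10; q13-x>q11; q13-y>q12; q14-x>q13; q14-y>q14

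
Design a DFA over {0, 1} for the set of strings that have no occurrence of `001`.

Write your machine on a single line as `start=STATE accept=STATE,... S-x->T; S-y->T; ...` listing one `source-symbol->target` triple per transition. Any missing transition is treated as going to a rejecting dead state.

start=s0; accept=s0,s1,s2; s0-0->s1; s0-1->s0; s1-0->s2; s1-1->s0; s2-0->s2; s2-1->s3; s3-0->s3; s3-1->s3

Track partial matches of the forbidden pattern `001`. State s3 is a dead state reached once `001` has occurred; every other state accepts. s0 means no part of `001` is currently matched.
4 states suffice.
        0   1  
>* s0   s1  s0 
 * s1   s2  s0 
 * s2   s2  s3 
   s3   s3  s3 
(> = start, * = accepting)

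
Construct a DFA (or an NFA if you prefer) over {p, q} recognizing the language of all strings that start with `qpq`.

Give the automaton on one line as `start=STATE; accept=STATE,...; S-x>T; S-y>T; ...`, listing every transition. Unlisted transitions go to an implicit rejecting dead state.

Check the first 3 symbols one by one: S0 through S2 record how many have matched `qpq` so far; any wrong symbol goes to the dead state S4. After all 3 match we enter the accepting sink S3.
        p   q  
>  S0   S4  S1 
   S1   S2  S4 
   S2   S4  S3 
 * S3   S3  S3 
   S4   S4  S4 
(> = start, * = accepting)

start=S0; accept=S3; S0-p>S4; S0-q>S1; S1-p>S2; S1-q>S4; S2-p>S4; S2-q>S3; S3-p>S3; S3-q>S3; S4-p>S4; S4-q>S4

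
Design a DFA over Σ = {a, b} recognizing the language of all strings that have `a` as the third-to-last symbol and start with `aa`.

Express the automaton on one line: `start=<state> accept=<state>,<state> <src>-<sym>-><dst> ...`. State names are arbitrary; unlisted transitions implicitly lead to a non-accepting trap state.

Build one automaton per condition and run them in lockstep. One (15 states) tracks the last 3 symbols read; the other (4 states) tracks whether the input so far still matches the prefix `aa`. Each combined state is a pair, one component from each; accept when both components accept. Minimizing collapses redundant product states.
11 states suffice.
          a    b  
>  q0     q1   q2 
   q1     q3   q2 
   q2     q2   q2 
   q3     q4   q5 
 * q4     q4   q5 
 * q5     q6   q7 
 * q6     q3   q8 
 * q7     q9  q10 
   q8     q6   q7 
   q9     q3   q8 
   q10    q9  q10 
(> = start, * = accepting)

start=q0 accept=q4,q5,q6,q7 q0-a->q1 q0-b->q2 q1-a->q3 q1-b->q2 q2-a->q2 q2-b->q2 q3-a->q4 q3-b->q5 q4-a->q4 q4-b->q5 q5-a->q6 q5-b->q7 q6-a->q3 q6-b->q8 q7-a->q9 q7-b->q10 q8-a->q6 q8-b->q7 q9-a->q3 q9-b->q8 q10-a->q9 q10-b->q10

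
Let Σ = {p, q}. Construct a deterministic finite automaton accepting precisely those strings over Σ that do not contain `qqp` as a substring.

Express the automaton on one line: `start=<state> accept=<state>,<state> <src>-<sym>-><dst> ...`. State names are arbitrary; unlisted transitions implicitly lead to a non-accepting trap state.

Track partial matches of the forbidden pattern `qqp`. State s3 is a dead state reached once `qqp` has occurred; every other state accepts. s0 means no part of `qqp` is currently matched.
        p   q  
>* s0   s0  s1 
 * s1   s0  s2 
 * s2   s3  s2 
   s3   s3  s3 
(> = start, * = accepting)

start=s0 accept=s0,s1,s2 s0-p->s0 s0-q->s1 s1-p->s0 s1-q->s2 s2-p->s3 s2-q->s2 s3-p->s3 s3-q->s3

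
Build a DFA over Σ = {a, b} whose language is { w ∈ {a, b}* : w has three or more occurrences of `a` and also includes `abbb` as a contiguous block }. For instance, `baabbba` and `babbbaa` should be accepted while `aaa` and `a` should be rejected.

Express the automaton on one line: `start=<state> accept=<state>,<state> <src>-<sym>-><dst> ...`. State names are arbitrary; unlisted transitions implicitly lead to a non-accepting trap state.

Build one automaton per condition and run them in lockstep. The first has 5 states tracking the count of `a`s, saturating at 4; the second has 5 states tracking whether and how much of `abbb` has been seen. A product state is a pair (one from each), accepting exactly when both do.
A 17-state machine:
          a    b  
>  q0     q1   q0 
   q1     q2   q3 
   q2     q4   q5 
   q3     q2   q6 
   q4     q7   q8 
   q5     q4   q9 
   q6     q2  q10 
   q7     q7  q11 
   q8     q7  q12 
   q9     q4  q13 
   q10   q13  q10 
   q11    q7  q14 
   q12    q7  q15 
   q13   q15  q13 
   q14    q7  q16 
 * q15   q16  q15 
 * q16   q16  q16 
(> = start, * = accepting)

start=q0 accept=q15,q16 q0-a->q1 q0-b->q0 q1-a->q2 q1-b->q3 q2-a->q4 q2-b->q5 q3-a->q2 q3-b->q6 q4-a->q7 q4-b->q8 q5-a->q4 q5-b->q9 q6-a->q2 q6-b->q10 q7-a->q7 q7-b->q11 q8-a->q7 q8-b->q12 q9-a->q4 q9-b->q13 q10-a->q13 q10-b->q10 q11-a->q7 q11-b->q14 q12-a->q7 q12-b->q15 q13-a->q15 q13-b->q13 q14-a->q7 q14-b->q16 q15-a->q16 q15-b->q15 q16-a->q16 q16-b->q16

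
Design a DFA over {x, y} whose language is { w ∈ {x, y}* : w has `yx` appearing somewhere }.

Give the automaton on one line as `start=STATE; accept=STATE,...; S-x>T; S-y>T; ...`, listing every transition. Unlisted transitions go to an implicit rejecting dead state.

start=s0; accept=s2; s0-x>s0; s0-y>s1; s1-x>s2; s1-y>s1; s2-x>s2; s2-y>s2

States s0..s1 record the length of the longest prefix of `yx` that matches the current input suffix. Reaching s2 means `yx` has been seen, and we stay there forever. Accept from s2.
With 3 states:
        x   y  
>  s0   s0  s1 
   s1   s2  s1 
 * s2   s2  s2 
(> = start, * = accepting)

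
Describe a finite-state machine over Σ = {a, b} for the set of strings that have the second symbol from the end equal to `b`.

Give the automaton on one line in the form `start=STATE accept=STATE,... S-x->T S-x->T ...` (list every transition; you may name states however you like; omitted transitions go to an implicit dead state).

start=q0 accept=q5,q6 q0-a->q1 q0-b->q2 q1-a->q3 q1-b->q4 q2-a->q5 q2-b->q6 q3-a->q3 q3-b->q4 q4-a->q5 q4-b->q6 q5-a->q3 q5-b->q4 q6-a->q5 q6-b->q6

Because acceptance depends on a position counted from the end, the machine has to buffer the most recent 2 symbols. Make each state the string of the last up-to-2 symbols read; on input `x` shift the window left and append `x`. Accept when the buffered window has length 2 and begins with `b`.
        a   b  
>  q0   q1  q2 
   q1   q3  q4 
   q2   q5  q6 
   q3   q3  q4 
   q4   q5  q6 
 * q5   q3  q4 
 * q6   q5  q6 
(> = start, * = accepting)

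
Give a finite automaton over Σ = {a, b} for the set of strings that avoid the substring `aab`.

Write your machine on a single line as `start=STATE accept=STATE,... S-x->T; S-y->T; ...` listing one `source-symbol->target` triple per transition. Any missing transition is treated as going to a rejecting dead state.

Track partial matches of the forbidden pattern `aab`. State S3 is a dead state reached once `aab` has occurred; every other state accepts. S0 means no part of `aab` is currently matched.
With 4 states:
        a   b  
>* S0   S1  S0 
 * S1   S2  S0 
 * S2   S2  S3 
   S3   S3  S3 
(> = start, * = accepting)

start=S0; accept=S0,S1,S2; S0-a->S1; S0-b->S0; S1-a->S2; S1-b->S0; S2-a->S2; S2-b->S3; S3-a->S3; S3-b->S3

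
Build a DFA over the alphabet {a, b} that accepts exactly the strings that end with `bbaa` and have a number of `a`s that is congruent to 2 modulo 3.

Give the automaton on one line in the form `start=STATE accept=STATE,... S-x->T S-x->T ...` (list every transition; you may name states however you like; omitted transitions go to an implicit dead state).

Build one automaton per condition and run them in lockstep. The first has 5 states tracking how much of the suffix `bbaa` has currently been matched; the second has 3 states tracking the count of `a`s modulo 3. A product state is a pair (one from each), accepting exactly when both do.
          a    b  
>  S0     S1   S2 
   S1     S3   S4 
   S2     S1   S5 
   S3     S0   S6 
   S4     S3   S7 
   S5     S8   S5 
   S6     S0   S9 
   S7    S10   S7 
   S8    S11   S4 
   S9    S12   S9 
   S10   S13   S6 
 * S11    S0   S6 
   S12   S14   S2 
   S13    S1   S2 
   S14    S3   S4 
(> = start, * = accepting)

start=S0 accept=S11 S0-a->S1 S0-b->S2 S1-a->S3 S1-b->S4 S2-a->S1 S2-b->S5 S3-a->S0 S3-b->S6 S4-a->S3 S4-b->S7 S5-a->S8 S5-b->S5 S6-a->S0 S6-b->S9 S7-a->S10 S7-b->S7 S8-a->S11 S8-b->S4 S9-a->S12 S9-b->S9 S10-a->S13 S10-b->S6 S11-a->S0 S11-b->S6 S12-a->S14 S12-b->S2 S13-a->S1 S13-b->S2 S14-a->S3 S14-b->S4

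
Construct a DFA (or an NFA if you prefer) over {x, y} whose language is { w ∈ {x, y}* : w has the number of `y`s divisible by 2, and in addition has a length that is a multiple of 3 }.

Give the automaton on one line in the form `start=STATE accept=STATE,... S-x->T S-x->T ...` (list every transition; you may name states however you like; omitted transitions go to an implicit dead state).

start=S0 accept=S0 S0-x->S1 S0-y->S2 S1-x->S3 S1-y->S4 S2-x->S4 S2-y->S3 S3-x->S0 S3-y->S5 S4-x->S5 S4-y->S0 S5-x->S2 S5-y->S1

Build one automaton per condition and run them in lockstep. One (2 states) tracks the count of `y`s modulo 2; the other (3 states) tracks the input length modulo 3. Each combined state is a pair, one component from each; accept when both components accept.
A 6-state machine:
        x   y  
>* S0   S1  S2 
   S1   S3  S4 
   S2   S4  S3 
   S3   S0  S5 
   S4   S5  S0 
   S5   S2  S1 
(> = start, * = accepting)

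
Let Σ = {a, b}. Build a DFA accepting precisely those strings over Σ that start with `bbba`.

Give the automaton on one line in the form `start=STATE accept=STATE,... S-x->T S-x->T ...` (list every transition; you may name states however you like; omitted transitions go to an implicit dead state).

start=q0 accept=q4 q0-a->q5 q0-b->q1 q1-a->q5 q1-b->q2 q2-a->q5 q2-b->q3 q3-a->q4 q3-b->q5 q4-a->q4 q4-b->q4 q5-a->q5 q5-b->q5

Check the first 4 symbols one by one: q0 through q3 record how many have matched `bbba` so far; any wrong symbol goes to the dead state q5. After all 4 match we enter the accepting sink q4.
A 6-state machine:
        a   b  
>  q0   q5  q1 
   q1   q5  q2 
   q2   q5  q3 
   q3   q4  q5 
 * q4   q4  q4 
   q5   q5  q5 
(> = start, * = accepting)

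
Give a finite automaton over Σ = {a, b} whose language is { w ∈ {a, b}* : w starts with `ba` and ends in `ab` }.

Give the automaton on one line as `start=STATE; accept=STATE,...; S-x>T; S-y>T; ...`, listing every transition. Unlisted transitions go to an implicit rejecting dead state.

start=q0; accept=q6; q0-a>q1; q0-b>q2; q1-a>q1; q1-b>q3; q2-a>q4; q2-b>q5; q3-a>q1; q3-b>q5; q4-a>q4; q4-b>q6; q5-a>q1; q5-b>q5; q6-a>q4; q6-b>q7; q7-a>q4; q7-b>q7

Handle the two conditions separately and then intersect. One (4 states) tracks whether the input so far still matches the prefix `ba`; the other (3 states) tracks how much of the suffix `ab` has currently been matched. Each combined state is a pair, one component from each; accept when both components accept.
8 states suffice.
        a   b  
>  q0   q1  q2 
   q1   q1  q3 
   q2   q4  q5 
   q3   q1  q5 
   q4   q4  q6 
   q5   q1  q5 
 * q6   q4  q7 
   q7   q4  q7 
(> = start, * = accepting)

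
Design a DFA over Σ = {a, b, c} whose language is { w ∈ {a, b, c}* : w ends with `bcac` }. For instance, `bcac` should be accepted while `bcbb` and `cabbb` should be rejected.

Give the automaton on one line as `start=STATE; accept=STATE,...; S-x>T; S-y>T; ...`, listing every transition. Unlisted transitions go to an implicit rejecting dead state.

Remember how much of `bcac` the current input suffix matches. State s0 means no match yet; s1 means the last symbol is `b`; s2 means the last 2 symbols are `bc`; s3 means the last 3 symbols are `bca`; s4 means the last 4 symbols are `bcac`. Only s4 accepts. On a mismatch, fall back to the longest proper suffix that is still a prefix of `bcac`.
With 5 states:
        a   b   c  
>  s0   s0  s1  s0 
   s1   s0  s1  s2 
   s2   s3  s1  s0 
   s3   s0  s1  s4 
 * s4   s0  s1  s0 
(> = start, * = accepting)

start=s0; accept=s4; s0-a>s0; s0-b>s1; s0-c>s0; s1-a>s0; s1-b>s1; s1-c>s2; s2-a>s3; s2-b>s1; s2-c>s0; s3-a>s0; s3-b>s1; s3-c>s4; s4-a>s0; s4-b>s1; s4-c>s0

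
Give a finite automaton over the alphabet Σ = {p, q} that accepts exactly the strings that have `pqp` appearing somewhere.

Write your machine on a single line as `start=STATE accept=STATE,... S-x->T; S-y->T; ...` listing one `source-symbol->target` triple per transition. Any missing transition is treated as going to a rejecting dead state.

Track how much of `pqp` has been matched so far: state S0 is no progress, S3 is the absorbing accept state reached once `pqp` has occurred. Intermediate states record partial matches; on a mismatch, fall back to the longest reusable overlap.
        p   q  
>  S0   S1  S0 
   S1   S1  S2 
   S2   S3  S0 
 * S3   S3  S3 
(> = start, * = accepting)

start=S0; accept=S3; S0-p->S1; S0-q->S0; S1-p->S1; S1-q->S2; S2-p->S3; S2-q->S0; S3-p->S3; S3-q->S3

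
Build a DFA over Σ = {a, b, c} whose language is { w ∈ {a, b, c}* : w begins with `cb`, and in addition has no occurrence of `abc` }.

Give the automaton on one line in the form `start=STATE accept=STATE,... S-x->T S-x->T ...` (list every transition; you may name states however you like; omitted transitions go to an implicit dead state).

Handle the two conditions separately and then intersect. One (4 states) tracks whether the input so far still matches the prefix `cb`; the other (4 states) tracks partial matches of the forbidden pattern `abc`. Each combined state is a pair, one component from each; accept when both components accept.
With 10 states:
        a   b   c  
>  q0   q1  q2  q3 
   q1   q1  q4  q2 
   q2   q1  q2  q2 
   q3   q1  q5  q2 
   q4   q1  q2  q6 
 * q5   q7  q5  q5 
   q6   q6  q6  q6 
 * q7   q7  q8  q5 
 * q8   q7  q5  q9 
   q9   q9  q9  q9 
(> = start, * = accepting)

start=q0 accept=q5,q7,q8 q0-a->q1 q0-b->q2 q0-c->q3 q1-a->q1 q1-b->q4 q1-c->q2 q2-a->q1 q2-b->q2 q2-c->q2 q3-a->q1 q3-b->q5 q3-c->q2 q4-a->q1 q4-b->q2 q4-c->q6 q5-a->q7 q5-b->q5 q5-c->q5 q6-a->q6 q6-b->q6 q6-c->q6 q7-a->q7 q7-b->q8 q7-c->q5 q8-a->q7 q8-b->q5 q8-c->q9 q9-a->q9 q9-b->q9 q9-c->q9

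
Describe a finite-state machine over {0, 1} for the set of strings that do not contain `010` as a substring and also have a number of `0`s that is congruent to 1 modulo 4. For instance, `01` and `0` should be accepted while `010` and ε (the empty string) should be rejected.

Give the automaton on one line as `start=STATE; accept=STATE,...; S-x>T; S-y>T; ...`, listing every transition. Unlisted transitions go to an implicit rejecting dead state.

start=A; accept=B,D,H; A-0>B; A-1>A; B-0>C; B-1>D; C-0>E; C-1>F; D-0>G; D-1>H; E-0>I; E-1>J; F-0>G; F-1>K; G-0>G; G-1>G; H-0>C; H-1>H; I-0>B; I-1>L; J-0>G; J-1>M; K-0>E; K-1>K; L-0>G; L-1>A; M-0>I; M-1>M

Build one automaton per condition and run them in lockstep. One (4 states) tracks partial matches of the forbidden pattern `010`; the other (4 states) tracks the count of `0`s modulo 4. Each combined state is a pair, one component from each; accept when both components accept. After merging equivalent states the machine shrinks.
       0  1 
>  A   B  A 
 * B   C  D 
   C   E  F 
 * D   G  H 
   E   I  J 
   F   G  K 
   G   G  G 
 * H   C  H 
   I   B  L 
   J   G  M 
   K   E  K 
   L   G  A 
   M   I  M 
(> = start, * = accepting)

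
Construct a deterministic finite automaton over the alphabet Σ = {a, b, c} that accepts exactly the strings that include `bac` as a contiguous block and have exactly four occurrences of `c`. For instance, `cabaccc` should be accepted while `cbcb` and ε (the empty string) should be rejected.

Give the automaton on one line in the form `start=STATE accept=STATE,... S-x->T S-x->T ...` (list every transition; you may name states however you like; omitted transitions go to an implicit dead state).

start=q0 accept=q18 q0-a->q0 q0-b->q1 q0-c->q2 q1-a->q3 q1-b->q1 q1-c->q2 q2-a->q2 q2-b->q4 q2-c->q5 q3-a->q0 q3-b->q1 q3-c->q6 q4-a->q7 q4-b->q4 q4-c->q5 q5-a->q5 q5-b->q8 q5-c->q9 q6-a->q6 q6-b->q6 q6-c->q10 q7-a->q2 q7-b->q4 q7-c->q10 q8-a->q11 q8-b->q8 q8-c->q9 q9-a->q9 q9-b->q12 q9-c->q13 q10-a->q10 q10-b->q10 q10-c->q14 q11-a->q5 q11-b->q8 q11-c->q14 q12-a->q15 q12-b->q12 q12-c->q13 q13-a->q13 q13-b->q16 q13-c->q17 q14-a->q14 q14-b->q14 q14-c->q18 q15-a->q9 q15-b->q12 q15-c->q18 q16-a->q19 q16-b->q16 q16-c->q17 q17-a->q17 q17-b->q20 q17-c->q17 q18-a->q18 q18-b->q18 q18-c->q21 q19-a->q13 q19-b->q16 q19-c->q21 q20-a->q22 q20-b->q20 q20-c->q17 q21-a->q21 q21-b->q21 q21-c->q21 q22-a->q17 q22-b->q20 q22-c->q21

Run two small machines in parallel and take their product. One (4 states) tracks whether and how much of `bac` has been seen; the other (6 states) tracks the count of `c`s, saturating at 5. Each combined state is a pair, one component from each; accept when both components accept.
A 23-state machine:
          a    b    c  
>  q0     q0   q1   q2 
   q1     q3   q1   q2 
   q2     q2   q4   q5 
   q3     q0   q1   q6 
   q4     q7   q4   q5 
   q5     q5   q8   q9 
   q6     q6   q6  q10 
   q7     q2   q4  q10 
   q8    q11   q8   q9 
   q9     q9  q12  q13 
   q10   q10  q10  q14 
   q11    q5   q8  q14 
   q12   q15  q12  q13 
   q13   q13  q16  q17 
   q14   q14  q14  q18 
   q15    q9  q12  q18 
   q16   q19  q16  q17 
   q17   q17  q20  q17 
 * q18   q18  q18  q21 
   q19   q13  q16  q21 
   q20   q22  q20  q17 
   q21   q21  q21  q21 
   q22   q17  q20  q21 
(> = start, * = accepting)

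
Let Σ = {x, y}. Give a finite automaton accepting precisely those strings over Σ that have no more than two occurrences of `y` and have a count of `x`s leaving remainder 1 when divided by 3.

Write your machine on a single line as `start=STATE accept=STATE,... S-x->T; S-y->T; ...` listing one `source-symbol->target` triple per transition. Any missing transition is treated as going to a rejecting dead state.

start=q0; accept=q1,q4,q7; q0-x->q1; q0-y->q2; q1-x->q3; q1-y->q4; q2-x->q4; q2-y->q5; q3-x->q0; q3-y->q6; q4-x->q6; q4-y->q7; q5-x->q7; q5-y->q8; q6-x->q2; q6-y->q9; q7-x->q9; q7-y->q10; q8-x->q10; q8-y->q8; q9-x->q5; q9-y->q11; q10-x->q11; q10-y->q10; q11-x->q8; q11-y->q11

Build one automaton per condition and run them in lockstep. The first has 4 states tracking the count of `y`s, saturating at 3; the second has 3 states tracking the count of `x`s modulo 3. A product state is a pair (one from each), accepting exactly when both do.
A 12-state machine:
          x    y  
>  q0     q1   q2 
 * q1     q3   q4 
   q2     q4   q5 
   q3     q0   q6 
 * q4     q6   q7 
   q5     q7   q8 
   q6     q2   q9 
 * q7     q9  q10 
   q8    q10   q8 
   q9     q5  q11 
   q10   q11  q10 
   q11    q8  q11 
(> = start, * = accepting)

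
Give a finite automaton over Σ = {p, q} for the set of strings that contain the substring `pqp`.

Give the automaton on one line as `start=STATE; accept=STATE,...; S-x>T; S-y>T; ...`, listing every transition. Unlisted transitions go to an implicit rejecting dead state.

start=s0; accept=s3; s0-p>s1; s0-q>s0; s1-p>s1; s1-q>s2; s2-p>s3; s2-q>s0; s3-p>s3; s3-q>s3

States s0..s2 record the length of the longest prefix of `pqp` that matches the current input suffix. Reaching s3 means `pqp` has been seen, and we stay there forever. Accept from s3.
A 4-state machine:
        p   q  
>  s0   s1  s0 
   s1   s1  s2 
   s2   s3  s0 
 * s3   s3  s3 
(> = start, * = accepting)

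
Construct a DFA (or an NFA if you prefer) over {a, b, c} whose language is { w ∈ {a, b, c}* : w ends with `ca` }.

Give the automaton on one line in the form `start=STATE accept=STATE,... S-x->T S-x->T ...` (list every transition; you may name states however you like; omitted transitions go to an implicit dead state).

start=s0 accept=s2 s0-a->s0 s0-b->s0 s0-c->s1 s1-a->s2 s1-b->s0 s1-c->s1 s2-a->s0 s2-b->s0 s2-c->s1

Let each state record the length of the longest suffix of the input read so far that is also a prefix of `ca`. s1 means the last symbol is `c`; s2 means the last 2 symbols are `ca`. Accept only at s2, where the string currently ends in `ca`.
A 3-state machine:
        a   b   c  
>  s0   s0  s0  s1 
   s1   s2  s0  s1 
 * s2   s0  s0  s1 
(> = start, * = accepting)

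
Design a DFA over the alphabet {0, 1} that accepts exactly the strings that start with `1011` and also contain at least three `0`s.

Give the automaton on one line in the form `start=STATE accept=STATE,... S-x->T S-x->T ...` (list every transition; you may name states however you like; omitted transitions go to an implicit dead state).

start=A accept=L,M A-0->B A-1->C B-0->D B-1->B C-0->E C-1->F D-0->G D-1->D E-0->D E-1->H F-0->B F-1->F G-0->I G-1->G H-0->D H-1->J I-0->I I-1->I J-0->K J-1->J K-0->L K-1->K L-0->M L-1->L M-0->M M-1->M

Handle the two conditions separately and then intersect. The first has 6 states tracking whether the input so far still matches the prefix `1011`; the second has 5 states tracking the count of `0`s, saturating at 4. A product state is a pair (one from each), accepting exactly when both do.
With 13 states:
       0  1 
>  A   B  C 
   B   D  B 
   C   E  F 
   D   G  D 
   E   D  H 
   F   B  F 
   G   I  G 
   H   D  J 
   I   I  I 
   J   K  J 
   K   L  K 
 * L   M  L 
 * M   M  M 
(> = start, * = accepting)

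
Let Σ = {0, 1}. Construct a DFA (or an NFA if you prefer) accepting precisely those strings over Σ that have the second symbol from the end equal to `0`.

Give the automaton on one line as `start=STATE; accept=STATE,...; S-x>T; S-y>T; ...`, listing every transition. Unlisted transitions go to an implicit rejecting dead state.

A DFA must remember the last 2 symbols (since which symbol is second-to-last isn't known until the input ends). Use one state per possible window of the last ≤2 symbols; accept from those whose window starts with `0`.
A 7-state machine:
       0  1 
>  A   B  C 
   B   D  E 
   C   F  G 
 * D   D  E 
 * E   F  G 
   F   D  E 
   G   F  G 
(> = start, * = accepting)

start=A; accept=D,E; A-0>B; A-1>C; B-0>D; B-1>E; C-0>F; C-1>G; D-0>D; D-1>E; E-0>F; E-1>G; F-0>D; F-1>E; G-0>F; G-1>G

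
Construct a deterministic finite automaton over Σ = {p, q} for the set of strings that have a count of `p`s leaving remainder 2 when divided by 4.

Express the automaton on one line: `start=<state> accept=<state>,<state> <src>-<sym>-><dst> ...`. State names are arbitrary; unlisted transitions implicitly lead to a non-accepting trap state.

start=A accept=C A-p->B A-q->A B-p->C B-q->B C-p->D C-q->C D-p->A D-q->D

The only thing that matters is how many `p`s have appeared, reduced mod 4. Use one state per residue: A for 0, …, D for 3. Reading `p` moves to the next residue; anything else stays put. C is accepting.
With 4 states:
       p  q 
>  A   B  A 
   B   C  B 
 * C   D  C 
   D   A  D 
(> = start, * = accepting)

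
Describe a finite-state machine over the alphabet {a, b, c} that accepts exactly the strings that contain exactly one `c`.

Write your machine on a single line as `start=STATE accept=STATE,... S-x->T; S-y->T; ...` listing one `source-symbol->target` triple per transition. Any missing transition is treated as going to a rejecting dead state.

start=s0; accept=s1; s0-a->s0; s0-b->s0; s0-c->s1; s1-a->s1; s1-b->s1; s1-c->s2; s2-a->s2; s2-b->s2; s2-c->s2

Count `c`s, saturating at 2: state s0 means no `c` yet, s1 means one `c` seen, s2 means more than one. Each `c` increments (capped at s2); other symbols loop. Accept from {s1}.
A 3-state machine:
        a   b   c  
>  s0   s0  s0  s1 
 * s1   s1  s1  s2 
   s2   s2  s2  s2 
(> = start, * = accepting)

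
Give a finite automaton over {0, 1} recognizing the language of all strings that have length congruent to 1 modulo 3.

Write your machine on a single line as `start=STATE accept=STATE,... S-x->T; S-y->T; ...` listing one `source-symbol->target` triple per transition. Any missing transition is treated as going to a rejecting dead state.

Only the length mod 3 matters, so use a 3-cycle: from any state, every input symbol moves to the next state, wrapping s2 back to s0. Mark s1 accepting.
A 3-state machine:
        0   1  
>  s0   s1  s1 
 * s1   s2  s2 
   s2   s0  s0 
(> = start, * = accepting)

start=s0; accept=s1; s0-0->s1; s0-1->s1; s1-0->s2; s1-1->s2; s2-0->s0; s2-1->s0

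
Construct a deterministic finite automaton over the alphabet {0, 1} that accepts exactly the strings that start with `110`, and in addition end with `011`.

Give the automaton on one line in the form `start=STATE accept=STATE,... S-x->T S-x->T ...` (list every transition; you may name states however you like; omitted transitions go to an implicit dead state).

start=q0 accept=q6 q0-0->q1 q0-1->q2 q1-0->q1 q1-1->q1 q2-0->q1 q2-1->q3 q3-0->q4 q3-1->q1 q4-0->q4 q4-1->q5 q5-0->q4 q5-1->q6 q6-0->q4 q6-1->q7 q7-0->q4 q7-1->q7

Handle the two conditions separately and then intersect. The first has 5 states tracking whether the input so far still matches the prefix `110`; the second has 4 states tracking how much of the suffix `011` has currently been matched. A product state is a pair (one from each), accepting exactly when both do. After merging equivalent states the machine shrinks.
8 states suffice.
        0   1  
>  q0   q1  q2 
   q1   q1  q1 
   q2   q1  q3 
   q3   q4  q1 
   q4   q4  q5 
   q5   q4  q6 
 * q6   q4  q7 
   q7   q4  q7 
(> = start, * = accepting)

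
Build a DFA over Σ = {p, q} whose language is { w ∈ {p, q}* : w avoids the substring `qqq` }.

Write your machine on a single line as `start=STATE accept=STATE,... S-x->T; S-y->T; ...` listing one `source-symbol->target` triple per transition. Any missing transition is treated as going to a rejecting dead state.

This is the complement of 'contains `qqq`'. Use the same substring-matching states — S0 through S3 holding how much of `qqq` has just been matched — but flip the accepting set: everything except the trap S3 accepts.
A 4-state machine:
        p   q  
>* S0   S0  S1 
 * S1   S0  S2 
 * S2   S0  S3 
   S3   S3  S3 
(> = start, * = accepting)

start=S0; accept=S0,S1,S2; S0-p->S0; S0-q->S1; S1-p->S0; S1-q->S2; S2-p->S0; S2-q->S3; S3-p->S3; S3-q->S3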